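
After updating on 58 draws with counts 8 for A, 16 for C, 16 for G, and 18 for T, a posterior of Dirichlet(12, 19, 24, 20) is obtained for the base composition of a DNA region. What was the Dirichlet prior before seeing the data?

Dirichlet(4, 3, 8, 2)

For a Dirichlet(α) prior with multinomial counts c, the posterior is Dirichlet(α + c) componentwise.
Subtract each count from the matching posterior parameter: 12−8=4, 19−16=3, 24−16=8, 20−18=2.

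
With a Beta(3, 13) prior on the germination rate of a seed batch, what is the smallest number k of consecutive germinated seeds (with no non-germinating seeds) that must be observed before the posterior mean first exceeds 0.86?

After k germinated seeds and 0 non-germinating seeds the posterior is Beta(3+k, 13), with mean (3+k)/(3+13+k).
Set (3+k)/(16+k) > 0.86 and solve: k > (0.86·16 − 3)/(1 − 0.86) = 76.857.
The smallest integer exceeding 76.857 is 77.

k = 77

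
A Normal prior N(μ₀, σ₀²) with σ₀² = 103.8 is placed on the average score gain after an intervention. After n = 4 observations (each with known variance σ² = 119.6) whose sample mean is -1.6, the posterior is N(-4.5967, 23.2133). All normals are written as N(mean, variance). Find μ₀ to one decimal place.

The posterior mean is a precision-weighted average: μ_n = (τ₀μ₀ + τ_data·x̄)/(τ₀+τ_data), with τ₀=1/σ₀² and τ_data=n/σ².
Here τ₀ = 1/103.8 = 0.009634 and τ_data = 4/119.6 = 0.033445, so τ_n = 0.043079.
Rearranging for μ₀: μ₀ = (μ_n·τ_n − τ_data·x̄)/τ₀ = (-4.5967·0.043079 − 0.033445·-1.6) / 0.009634 = -0.144509/0.009634 ≈ -15.0.

μ₀ = -15.0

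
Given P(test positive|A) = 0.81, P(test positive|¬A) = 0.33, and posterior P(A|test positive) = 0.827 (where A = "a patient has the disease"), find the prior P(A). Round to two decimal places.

P(A) = 0.66

Bayes' rule in odds form gives O(A|E) = O(A)·[P(E|A)/P(E|¬A)], hence O(A) = O(A|E)/LR.
Posterior odds = 0.827/(1−0.827) = 4.7803. LR = 0.81/0.33 = 2.4545.
Prior odds = 4.7803/2.4545 = 1.9476, so P(A) = 1.9476/(1+1.9476) ≈ 0.66.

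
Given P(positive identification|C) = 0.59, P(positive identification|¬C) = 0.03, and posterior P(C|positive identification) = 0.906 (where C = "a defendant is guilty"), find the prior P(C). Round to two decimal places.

P(C) = 0.33

In odds form, posterior odds = prior odds × likelihood ratio, so prior odds = posterior odds ÷ LR.
Posterior odds = 0.906/(1−0.906) = 9.6383. LR = 0.59/0.03 = 19.6667.
Prior odds = 9.6383/19.6667 = 0.4901, so P(C) = 0.4901/(1+0.4901) ≈ 0.33.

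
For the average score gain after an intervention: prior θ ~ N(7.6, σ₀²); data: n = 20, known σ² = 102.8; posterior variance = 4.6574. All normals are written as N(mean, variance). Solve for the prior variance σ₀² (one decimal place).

Posterior precision equals prior precision plus data precision: 1/σ_n² = 1/σ₀² + n/σ².
So 1/σ₀² = 1/4.6574 − 20/102.8 = 0.214712 − 0.194553 = 0.020159.
Hence σ₀² = 1/0.020159 ≈ 49.6.

σ₀² = 49.6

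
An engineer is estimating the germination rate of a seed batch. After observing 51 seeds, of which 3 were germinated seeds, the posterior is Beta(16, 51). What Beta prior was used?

A Beta(a, b) prior with s successes and f failures in binomial data gives a Beta(a+s, b+f) posterior.
Subtract the data counts: 16−3=13, 51−48=3.

Beta(13, 3)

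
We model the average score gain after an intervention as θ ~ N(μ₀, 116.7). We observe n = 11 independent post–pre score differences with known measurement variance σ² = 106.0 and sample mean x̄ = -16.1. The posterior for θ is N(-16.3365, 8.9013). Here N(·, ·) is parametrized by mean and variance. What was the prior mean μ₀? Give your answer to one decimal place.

μ₀ = -19.2

With known observation variance, the Normal–Normal posterior has precision τ_n = τ₀ + n/σ² and mean μ_n = (τ₀μ₀ + (n/σ²)x̄)/τ_n.
Here τ₀ = 1/116.7 = 0.008569 and τ_data = 11/106.0 = 0.103774, so τ_n = 0.112343.
Rearranging for μ₀: μ₀ = (μ_n·τ_n − τ_data·x̄)/τ₀ = (-16.3365·0.112343 − 0.103774·-16.1) / 0.008569 = -0.164530/0.008569 ≈ -19.2.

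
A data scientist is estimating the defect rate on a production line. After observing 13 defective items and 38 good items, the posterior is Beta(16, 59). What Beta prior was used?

Under Beta–binomial conjugacy the posterior parameters are (a+s, b+f).
Subtract the data counts: 16−13=3, 59−38=21.

Beta(3, 21)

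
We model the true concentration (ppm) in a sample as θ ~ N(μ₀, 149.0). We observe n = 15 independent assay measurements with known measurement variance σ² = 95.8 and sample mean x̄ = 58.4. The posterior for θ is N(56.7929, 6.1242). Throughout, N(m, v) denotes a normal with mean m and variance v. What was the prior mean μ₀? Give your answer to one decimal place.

μ₀ = 19.3

With known observation variance, the Normal–Normal posterior has precision τ_n = τ₀ + n/σ² and mean μ_n = (τ₀μ₀ + (n/σ²)x̄)/τ_n.
Here τ₀ = 1/149.0 = 0.006711 and τ_data = 15/95.8 = 0.156576, so τ_n = 0.163287.
Rearranging for μ₀: μ₀ = (μ_n·τ_n − τ_data·x̄)/τ₀ = (56.7929·0.163287 − 0.156576·58.4) / 0.006711 = 0.129504/0.006711 ≈ 19.3.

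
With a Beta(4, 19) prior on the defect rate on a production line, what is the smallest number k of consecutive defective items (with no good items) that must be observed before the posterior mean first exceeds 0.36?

k = 7

After k defective items and 0 good items the posterior is Beta(4+k, 19), with mean (4+k)/(4+19+k).
Set (4+k)/(23+k) > 0.36 and solve: k > (0.36·23 − 4)/(1 − 0.36) = 6.688.
The smallest integer exceeding 6.688 is 7, and checking k=7: (11)/(30) = 0.3667 > 0.36.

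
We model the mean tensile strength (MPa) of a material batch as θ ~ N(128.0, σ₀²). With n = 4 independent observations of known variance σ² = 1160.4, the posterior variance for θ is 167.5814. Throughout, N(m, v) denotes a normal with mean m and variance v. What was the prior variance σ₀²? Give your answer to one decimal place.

For the Normal–Normal model with known σ², precisions add: τ_n = τ₀ + n/σ².
So 1/σ₀² = 1/167.5814 − 4/1160.4 = 0.005967 − 0.003447 = 0.002520.
Hence σ₀² = 1/0.002520 ≈ 396.8.

σ₀² = 396.8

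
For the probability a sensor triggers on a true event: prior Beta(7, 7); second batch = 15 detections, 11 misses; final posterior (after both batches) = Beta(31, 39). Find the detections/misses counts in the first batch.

9 detections and 21 misses

Sequential conjugate updates are equivalent to a single update on the pooled data, so total successes = posterior α − prior α and total failures = posterior β − prior β.
Total across both batches: 31−7=24 detections, 39−7=32 misses.
Subtract the second batch: 24−15=9 detections and 32−11=21 misses.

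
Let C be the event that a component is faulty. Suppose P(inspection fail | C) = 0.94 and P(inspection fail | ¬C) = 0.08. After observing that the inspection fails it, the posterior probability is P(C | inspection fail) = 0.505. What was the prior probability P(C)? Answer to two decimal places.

Bayes' rule in odds form gives O(C|E) = O(C)·[P(E|C)/P(E|¬C)], hence O(C) = O(C|E)/LR.
Posterior odds = 0.505/(1−0.505) = 1.0202. LR = 0.94/0.08 = 11.7500.
Prior odds = 1.0202/11.7500 = 0.0868, so P(C) = 0.0868/(1+0.0868) ≈ 0.08.

P(C) = 0.08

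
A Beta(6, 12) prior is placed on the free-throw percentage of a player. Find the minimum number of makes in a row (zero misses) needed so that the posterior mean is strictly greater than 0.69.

After k makes and 0 misses the posterior is Beta(6+k, 12), with mean (6+k)/(6+12+k).
Set (6+k)/(18+k) > 0.69 and solve: k > (0.69·18 − 6)/(1 − 0.69) = 20.710.
The smallest integer exceeding 20.710 is 21.

k = 21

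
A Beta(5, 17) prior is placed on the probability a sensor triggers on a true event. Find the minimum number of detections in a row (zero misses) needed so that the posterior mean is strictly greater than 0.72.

After k detections and 0 misses the posterior is Beta(5+k, 17), with mean (5+k)/(5+17+k).
Set (5+k)/(22+k) > 0.72 and solve: k > (0.72·22 − 5)/(1 − 0.72) = 38.714.
The smallest integer exceeding 38.714 is 39, and checking k=39: (44)/(61) = 0.7213 > 0.72.

k = 39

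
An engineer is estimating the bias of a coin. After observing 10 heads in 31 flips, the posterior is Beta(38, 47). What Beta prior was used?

A Beta(a, b) prior with s successes and f failures in binomial data gives a Beta(a+s, b+f) posterior.
So a = 38 − 10 = 28 and b = 47 − 21 = 26.

Beta(28, 26)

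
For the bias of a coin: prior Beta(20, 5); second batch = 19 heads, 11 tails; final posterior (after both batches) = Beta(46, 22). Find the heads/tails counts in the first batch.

Because Beta–binomial updating is additive in the counts, the combined data contributed (α_post−α_prior, β_post−β_prior) successes and failures.
Total across both batches: 46−20=26 heads, 22−5=17 tails.
Subtract the second batch: 26−19=7 heads and 17−11=6 tails.

7 heads and 6 tails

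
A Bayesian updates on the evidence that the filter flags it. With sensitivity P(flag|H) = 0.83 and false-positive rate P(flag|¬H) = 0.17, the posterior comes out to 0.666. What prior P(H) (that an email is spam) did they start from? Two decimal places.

P(H) = 0.29

Bayes' rule in odds form gives O(H|E) = O(H)·[P(E|H)/P(E|¬H)], hence O(H) = O(H|E)/LR.
Posterior odds = 0.666/(1−0.666) = 1.9940. LR = 0.83/0.17 = 4.8824.
Prior odds = 1.9940/4.8824 = 0.4084, so P(H) = 0.4084/(1+0.4084) ≈ 0.29.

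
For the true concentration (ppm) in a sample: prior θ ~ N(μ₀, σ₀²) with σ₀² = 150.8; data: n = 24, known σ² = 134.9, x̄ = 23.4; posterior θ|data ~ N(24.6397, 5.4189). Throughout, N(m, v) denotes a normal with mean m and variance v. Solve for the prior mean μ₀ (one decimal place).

With known observation variance, the Normal–Normal posterior has precision τ_n = τ₀ + n/σ² and mean μ_n = (τ₀μ₀ + (n/σ²)x̄)/τ_n.
Here τ₀ = 1/150.8 = 0.006631 and τ_data = 24/134.9 = 0.177910, so τ_n = 0.184541.
Rearranging for μ₀: μ₀ = (μ_n·τ_n − τ_data·x̄)/τ₀ = (24.6397·0.184541 − 0.177910·23.4) / 0.006631 = 0.383941/0.006631 ≈ 57.9.

μ₀ = 57.9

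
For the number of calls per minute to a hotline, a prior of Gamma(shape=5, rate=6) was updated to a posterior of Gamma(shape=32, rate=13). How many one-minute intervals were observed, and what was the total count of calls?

n = 7 one-minute intervals with total 27 calls

A Gamma(α, β) prior (rate parametrization) on a Poisson rate with n observations summing to S gives posterior Gamma(α+S, β+n).
Matching: Σxᵢ = 32 − 5 = 27 and n = 13 − 6 = 7.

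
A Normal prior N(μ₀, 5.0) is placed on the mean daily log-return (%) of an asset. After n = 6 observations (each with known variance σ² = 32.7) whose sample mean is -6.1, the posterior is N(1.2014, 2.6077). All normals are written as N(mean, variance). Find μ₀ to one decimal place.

μ₀ = 7.9

The posterior mean is a precision-weighted average: μ_n = (τ₀μ₀ + τ_data·x̄)/(τ₀+τ_data), with τ₀=1/σ₀² and τ_data=n/σ².
Here τ₀ = 1/5.0 = 0.200000 and τ_data = 6/32.7 = 0.183486, so τ_n = 0.383486.
Rearranging for μ₀: μ₀ = (μ_n·τ_n − τ_data·x̄)/τ₀ = (1.2014·0.383486 − 0.183486·-6.1) / 0.200000 = 1.579985/0.200000 ≈ 7.9.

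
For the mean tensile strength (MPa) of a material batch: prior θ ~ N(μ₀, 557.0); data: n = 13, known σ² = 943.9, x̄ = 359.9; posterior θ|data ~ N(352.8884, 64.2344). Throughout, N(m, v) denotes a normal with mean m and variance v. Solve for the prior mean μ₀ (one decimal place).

The posterior mean is a precision-weighted average: μ_n = (τ₀μ₀ + τ_data·x̄)/(τ₀+τ_data), with τ₀=1/σ₀² and τ_data=n/σ².
Here τ₀ = 1/557.0 = 0.001795 and τ_data = 13/943.9 = 0.013773, so τ_n = 0.015568.
Rearranging for μ₀: μ₀ = (μ_n·τ_n − τ_data·x̄)/τ₀ = (352.8884·0.015568 − 0.013773·359.9) / 0.001795 = 0.536864/0.001795 ≈ 299.1.

μ₀ = 299.1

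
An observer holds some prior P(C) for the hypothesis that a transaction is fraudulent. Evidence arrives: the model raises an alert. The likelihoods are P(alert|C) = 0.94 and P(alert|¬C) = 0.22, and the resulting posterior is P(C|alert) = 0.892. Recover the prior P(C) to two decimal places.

P(C) = 0.66

Bayes' rule in odds form gives O(C|E) = O(C)·[P(E|C)/P(E|¬C)], hence O(C) = O(C|E)/LR.
Posterior odds = 0.892/(1−0.892) = 8.2593. LR = 0.94/0.22 = 4.2727.
Prior odds = 8.2593/4.2727 = 1.9330, so P(C) = 1.9330/(1+1.9330) ≈ 0.66.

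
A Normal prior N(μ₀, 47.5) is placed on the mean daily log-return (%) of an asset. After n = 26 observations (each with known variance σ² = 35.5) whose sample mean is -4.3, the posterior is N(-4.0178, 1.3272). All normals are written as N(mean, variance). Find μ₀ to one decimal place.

The posterior mean is a precision-weighted average: μ_n = (τ₀μ₀ + τ_data·x̄)/(τ₀+τ_data), with τ₀=1/σ₀² and τ_data=n/σ².
Here τ₀ = 1/47.5 = 0.021053 and τ_data = 26/35.5 = 0.732394, so τ_n = 0.753447.
Rearranging for μ₀: μ₀ = (μ_n·τ_n − τ_data·x̄)/τ₀ = (-4.0178·0.753447 − 0.732394·-4.3) / 0.021053 = 0.122095/0.021053 ≈ 5.8.

μ₀ = 5.8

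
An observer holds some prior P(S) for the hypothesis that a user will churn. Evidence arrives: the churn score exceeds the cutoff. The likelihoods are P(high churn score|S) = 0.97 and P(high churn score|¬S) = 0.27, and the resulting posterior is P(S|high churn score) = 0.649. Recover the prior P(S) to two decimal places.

In odds form, posterior odds = prior odds × likelihood ratio, so prior odds = posterior odds ÷ LR.
Posterior odds = 0.649/(1−0.649) = 1.8490. LR = 0.97/0.27 = 3.5926.
Prior odds = 1.8490/3.5926 = 0.5147, so P(S) = 0.5147/(1+0.5147) ≈ 0.34.

P(S) = 0.34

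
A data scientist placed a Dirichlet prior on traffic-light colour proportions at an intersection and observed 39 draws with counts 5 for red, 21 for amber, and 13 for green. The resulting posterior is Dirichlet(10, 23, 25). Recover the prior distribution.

For a Dirichlet(α) prior with multinomial counts c, the posterior is Dirichlet(α + c) componentwise.
Subtract each count from the matching posterior parameter: 10−5=5, 23−21=2, 25−13=12.

Dirichlet(5, 2, 12)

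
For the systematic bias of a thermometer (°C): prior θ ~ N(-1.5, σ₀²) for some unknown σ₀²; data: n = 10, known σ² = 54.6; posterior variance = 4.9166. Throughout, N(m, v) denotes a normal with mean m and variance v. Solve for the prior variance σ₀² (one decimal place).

For the Normal–Normal model with known σ², precisions add: τ_n = τ₀ + n/σ².
So 1/σ₀² = 1/4.9166 − 10/54.6 = 0.203393 − 0.183150 = 0.020243.
Hence σ₀² = 1/0.020243 ≈ 49.4.

σ₀² = 49.4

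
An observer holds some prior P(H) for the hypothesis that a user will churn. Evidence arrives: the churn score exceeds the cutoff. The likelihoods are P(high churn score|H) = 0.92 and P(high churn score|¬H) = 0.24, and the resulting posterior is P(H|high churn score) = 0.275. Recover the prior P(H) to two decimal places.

P(H) = 0.09

Bayes' rule in odds form gives O(H|E) = O(H)·[P(E|H)/P(E|¬H)], hence O(H) = O(H|E)/LR.
Posterior odds = 0.275/(1−0.275) = 0.3793. LR = 0.92/0.24 = 3.8333.
Prior odds = 0.3793/3.8333 = 0.0989, so P(H) = 0.0989/(1+0.0989) ≈ 0.09.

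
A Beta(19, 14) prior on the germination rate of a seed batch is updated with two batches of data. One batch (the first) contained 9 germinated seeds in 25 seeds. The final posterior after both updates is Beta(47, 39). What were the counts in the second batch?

19 germinated seeds and 9 non-germinating seeds

Sequential conjugate updates are equivalent to a single update on the pooled data, so total successes = posterior α − prior α and total failures = posterior β − prior β.
Total across both batches: 47−19=28 germinated seeds, 39−14=25 non-germinating seeds.
Subtract the first batch: 28−9=19 germinated seeds and 25−16=9 non-germinating seeds.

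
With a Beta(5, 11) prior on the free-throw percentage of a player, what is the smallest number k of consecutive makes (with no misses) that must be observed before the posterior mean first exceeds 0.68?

After k makes and 0 misses the posterior is Beta(5+k, 11), with mean (5+k)/(5+11+k).
Set (5+k)/(16+k) > 0.68 and solve: k > (0.68·16 − 5)/(1 − 0.68) = 18.375.
The smallest integer exceeding 18.375 is 19, and checking k=19: (24)/(35) = 0.6857 > 0.68.

k = 19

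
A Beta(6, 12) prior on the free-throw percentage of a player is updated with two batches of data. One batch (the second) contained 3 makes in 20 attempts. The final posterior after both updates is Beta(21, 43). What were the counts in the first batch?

12 makes and 14 misses

Sequential conjugate updates are equivalent to a single update on the pooled data, so total successes = posterior α − prior α and total failures = posterior β − prior β.
Total across both batches: 21−6=15 makes, 43−12=31 misses.
Subtract the second batch: 15−3=12 makes and 31−17=14 misses.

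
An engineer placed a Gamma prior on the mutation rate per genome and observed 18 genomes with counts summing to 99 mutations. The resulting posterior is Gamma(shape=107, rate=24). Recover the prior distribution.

Gamma(shape=8, rate=6)

Gamma–Poisson conjugacy: posterior shape = α + Σxᵢ, posterior rate = β + n.
So α = 107 − 99 = 8 and β = 24 − 18 = 6.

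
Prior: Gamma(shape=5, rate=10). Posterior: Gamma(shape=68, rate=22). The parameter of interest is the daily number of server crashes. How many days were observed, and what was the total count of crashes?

Gamma–Poisson conjugacy: posterior shape = α + Σxᵢ, posterior rate = β + n.
Matching: Σxᵢ = 68 − 5 = 63 and n = 22 − 10 = 12.

n = 12 days with total 63 crashes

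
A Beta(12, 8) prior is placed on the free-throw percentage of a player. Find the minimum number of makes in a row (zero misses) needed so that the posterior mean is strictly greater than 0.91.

After k makes and 0 misses the posterior is Beta(12+k, 8), with mean (12+k)/(12+8+k).
Set (12+k)/(20+k) > 0.91 and solve: k > (0.91·20 − 12)/(1 − 0.91) = 68.889.
The smallest integer exceeding 68.889 is 69, and checking k=69: (81)/(89) = 0.9101 > 0.91.

k = 69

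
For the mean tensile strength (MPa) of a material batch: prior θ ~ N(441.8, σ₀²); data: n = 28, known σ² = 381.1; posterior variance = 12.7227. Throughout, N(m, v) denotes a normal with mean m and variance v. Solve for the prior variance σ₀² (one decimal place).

σ₀² = 195.0

For the Normal–Normal model with known σ², precisions add: τ_n = τ₀ + n/σ².
So 1/σ₀² = 1/12.7227 − 28/381.1 = 0.078600 − 0.073472 = 0.005128.
Hence σ₀² = 1/0.005128 ≈ 195.0.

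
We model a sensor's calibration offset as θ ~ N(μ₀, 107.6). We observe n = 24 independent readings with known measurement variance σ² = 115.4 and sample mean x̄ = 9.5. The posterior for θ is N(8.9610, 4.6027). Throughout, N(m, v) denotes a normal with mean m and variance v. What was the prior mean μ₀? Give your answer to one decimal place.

μ₀ = -3.1

The posterior mean is a precision-weighted average: μ_n = (τ₀μ₀ + τ_data·x̄)/(τ₀+τ_data), with τ₀=1/σ₀² and τ_data=n/σ².
Here τ₀ = 1/107.6 = 0.009294 and τ_data = 24/115.4 = 0.207972, so τ_n = 0.217266.
Rearranging for μ₀: μ₀ = (μ_n·τ_n − τ_data·x̄)/τ₀ = (8.9610·0.217266 − 0.207972·9.5) / 0.009294 = -0.028813/0.009294 ≈ -3.1.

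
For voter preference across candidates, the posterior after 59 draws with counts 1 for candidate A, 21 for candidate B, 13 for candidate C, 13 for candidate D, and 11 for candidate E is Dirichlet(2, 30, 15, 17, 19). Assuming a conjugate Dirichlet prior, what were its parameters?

For a Dirichlet(α) prior with multinomial counts c, the posterior is Dirichlet(α + c) componentwise.
Subtract each count from the matching posterior parameter: 2−1=1, 30−21=9, 15−13=2, 17−13=4, 19−11=8.

Dirichlet(1, 9, 2, 4, 8)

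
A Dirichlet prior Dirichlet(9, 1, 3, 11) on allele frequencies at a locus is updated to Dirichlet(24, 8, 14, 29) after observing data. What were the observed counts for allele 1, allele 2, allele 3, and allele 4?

counts (15, 7, 11, 18)

For a Dirichlet(α) prior with multinomial counts c, the posterior is Dirichlet(α + c) componentwise.
Counts are posterior − prior componentwise: 24−9=15, 8−1=7, 14−3=11, 29−11=18.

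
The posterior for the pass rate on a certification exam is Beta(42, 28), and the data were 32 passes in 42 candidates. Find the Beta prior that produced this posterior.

Beta(10, 18)

A Beta(α, β) prior with s successes and f failures in binomial data gives a Beta(α+s, β+f) posterior.
Subtract the data counts: 42−32=10, 28−10=18.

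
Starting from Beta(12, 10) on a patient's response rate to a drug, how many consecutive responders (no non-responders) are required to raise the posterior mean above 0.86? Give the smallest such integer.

After k responders and 0 non-responders the posterior is Beta(12+k, 10), with mean (12+k)/(12+10+k).
Set (12+k)/(22+k) > 0.86 and solve: k > (0.86·22 − 12)/(1 − 0.86) = 49.429.
The smallest integer exceeding 49.429 is 50.

k = 50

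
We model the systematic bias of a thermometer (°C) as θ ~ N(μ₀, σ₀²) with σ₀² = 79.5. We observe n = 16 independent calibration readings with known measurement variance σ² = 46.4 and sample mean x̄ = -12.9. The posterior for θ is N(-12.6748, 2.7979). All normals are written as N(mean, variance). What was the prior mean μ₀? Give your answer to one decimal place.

The posterior mean is a precision-weighted average: μ_n = (τ₀μ₀ + τ_data·x̄)/(τ₀+τ_data), with τ₀=1/σ₀² and τ_data=n/σ².
Here τ₀ = 1/79.5 = 0.012579 and τ_data = 16/46.4 = 0.344828, so τ_n = 0.357407.
Rearranging for μ₀: μ₀ = (μ_n·τ_n − τ_data·x̄)/τ₀ = (-12.6748·0.357407 − 0.344828·-12.9) / 0.012579 = -0.081781/0.012579 ≈ -6.5.

μ₀ = -6.5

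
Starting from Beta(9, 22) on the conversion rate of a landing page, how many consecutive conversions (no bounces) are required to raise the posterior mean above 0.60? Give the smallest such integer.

k = 25

After k conversions and 0 bounces the posterior is Beta(9+k, 22), with mean (9+k)/(9+22+k).
Set (9+k)/(31+k) > 0.60 and solve: k > (0.60·31 − 9)/(1 − 0.60) = 24.000.
The smallest integer exceeding 24.000 is 25.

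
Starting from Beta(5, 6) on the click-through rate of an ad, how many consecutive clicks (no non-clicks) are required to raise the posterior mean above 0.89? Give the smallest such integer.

k = 44

After k clicks and 0 non-clicks the posterior is Beta(5+k, 6), with mean (5+k)/(5+6+k).
Set (5+k)/(11+k) > 0.89 and solve: k > (0.89·11 − 5)/(1 − 0.89) = 43.545.
The smallest integer exceeding 43.545 is 44, and checking k=44: (49)/(55) = 0.8909 > 0.89.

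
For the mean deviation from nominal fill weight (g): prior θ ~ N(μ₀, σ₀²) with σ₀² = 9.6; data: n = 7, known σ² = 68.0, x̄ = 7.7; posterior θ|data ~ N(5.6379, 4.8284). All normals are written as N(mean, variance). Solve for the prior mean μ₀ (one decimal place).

The posterior mean is a precision-weighted average: μ_n = (τ₀μ₀ + τ_data·x̄)/(τ₀+τ_data), with τ₀=1/σ₀² and τ_data=n/σ².
Here τ₀ = 1/9.6 = 0.104167 and τ_data = 7/68.0 = 0.102941, so τ_n = 0.207108.
Rearranging for μ₀: μ₀ = (μ_n·τ_n − τ_data·x̄)/τ₀ = (5.6379·0.207108 − 0.102941·7.7) / 0.104167 = 0.375008/0.104167 ≈ 3.6.

μ₀ = 3.6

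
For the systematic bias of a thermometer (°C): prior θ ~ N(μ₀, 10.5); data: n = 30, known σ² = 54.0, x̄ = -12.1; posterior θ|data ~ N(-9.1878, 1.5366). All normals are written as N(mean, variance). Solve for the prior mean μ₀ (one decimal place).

μ₀ = 7.8

The posterior mean is a precision-weighted average: μ_n = (τ₀μ₀ + τ_data·x̄)/(τ₀+τ_data), with τ₀=1/σ₀² and τ_data=n/σ².
Here τ₀ = 1/10.5 = 0.095238 and τ_data = 30/54.0 = 0.555556, so τ_n = 0.650794.
Rearranging for μ₀: μ₀ = (μ_n·τ_n − τ_data·x̄)/τ₀ = (-9.1878·0.650794 − 0.555556·-12.1) / 0.095238 = 0.742862/0.095238 ≈ 7.8.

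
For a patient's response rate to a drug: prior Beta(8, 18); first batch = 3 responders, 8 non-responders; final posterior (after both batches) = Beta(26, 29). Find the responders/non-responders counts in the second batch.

Sequential conjugate updates are equivalent to a single update on the pooled data, so total successes = posterior α − prior α and total failures = posterior β − prior β.
Total across both batches: 26−8=18 responders, 29−18=11 non-responders.
Subtract the first batch: 18−3=15 responders and 11−8=3 non-responders.

15 responders and 3 non-responders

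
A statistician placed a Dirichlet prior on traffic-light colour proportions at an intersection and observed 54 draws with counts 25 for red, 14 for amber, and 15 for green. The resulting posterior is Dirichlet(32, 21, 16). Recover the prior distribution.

Dirichlet(7, 7, 1)

For a Dirichlet(α) prior with multinomial counts c, the posterior is Dirichlet(α + c) componentwise.
Subtract each count from the matching posterior parameter: 32−25=7, 21−14=7, 16−15=1.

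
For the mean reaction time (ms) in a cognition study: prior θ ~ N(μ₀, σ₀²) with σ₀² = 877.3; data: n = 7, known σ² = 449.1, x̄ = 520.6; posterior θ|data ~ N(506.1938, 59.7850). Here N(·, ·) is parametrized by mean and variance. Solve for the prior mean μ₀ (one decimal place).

With known observation variance, the Normal–Normal posterior has precision τ_n = τ₀ + n/σ² and mean μ_n = (τ₀μ₀ + (n/σ²)x̄)/τ_n.
Here τ₀ = 1/877.3 = 0.001140 and τ_data = 7/449.1 = 0.015587, so τ_n = 0.016727.
Rearranging for μ₀: μ₀ = (μ_n·τ_n − τ_data·x̄)/τ₀ = (506.1938·0.016727 − 0.015587·520.6) / 0.001140 = 0.352511/0.001140 ≈ 309.2.

μ₀ = 309.2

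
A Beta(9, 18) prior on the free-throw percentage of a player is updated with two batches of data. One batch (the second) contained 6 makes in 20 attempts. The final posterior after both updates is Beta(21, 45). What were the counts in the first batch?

Sequential conjugate updates are equivalent to a single update on the pooled data, so total successes = posterior α − prior α and total failures = posterior β − prior β.
Total across both batches: 21−9=12 makes, 45−18=27 misses.
Subtract the second batch: 12−6=6 makes and 27−14=13 misses.

6 makes and 13 misses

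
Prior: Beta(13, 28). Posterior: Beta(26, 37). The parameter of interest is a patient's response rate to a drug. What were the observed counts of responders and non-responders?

13 responders and 9 non-responders

Beta is conjugate to the binomial likelihood: posterior = Beta(a+s, b+f).
Match parameters: s=26−13=13, f=37−28=9.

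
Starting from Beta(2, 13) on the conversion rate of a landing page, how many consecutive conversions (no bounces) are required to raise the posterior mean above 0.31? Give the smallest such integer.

k = 4

After k conversions and 0 bounces the posterior is Beta(2+k, 13), with mean (2+k)/(2+13+k).
Set (2+k)/(15+k) > 0.31 and solve: k > (0.31·15 − 2)/(1 − 0.31) = 3.841.
The smallest integer exceeding 3.841 is 4.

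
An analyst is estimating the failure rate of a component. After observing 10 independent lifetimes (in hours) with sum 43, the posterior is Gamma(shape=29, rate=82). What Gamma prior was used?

Gamma–exponential conjugacy: posterior shape = α + n, posterior rate = β + Σtᵢ.
So α = 29 − 10 = 19 and β = 82 − 43 = 39.

Gamma(shape=19, rate=39)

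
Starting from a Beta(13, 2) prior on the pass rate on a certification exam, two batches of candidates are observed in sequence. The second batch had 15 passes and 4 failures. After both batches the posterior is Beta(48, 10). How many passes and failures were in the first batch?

Sequential conjugate updates are equivalent to a single update on the pooled data, so total successes = posterior α − prior α and total failures = posterior β − prior β.
Total across both batches: 48−13=35 passes, 10−2=8 failures.
Subtract the second batch: 35−15=20 passes and 8−4=4 failures.

20 passes and 4 failures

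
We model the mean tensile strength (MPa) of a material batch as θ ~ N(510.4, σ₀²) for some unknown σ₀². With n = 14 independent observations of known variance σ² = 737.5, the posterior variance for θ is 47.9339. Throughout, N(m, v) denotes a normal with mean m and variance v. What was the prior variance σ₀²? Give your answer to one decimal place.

σ₀² = 532.2

For the Normal–Normal model with known σ², precisions add: τ_n = τ₀ + n/σ².
So 1/σ₀² = 1/47.9339 − 14/737.5 = 0.020862 − 0.018983 = 0.001879.
Hence σ₀² = 1/0.001879 ≈ 532.2.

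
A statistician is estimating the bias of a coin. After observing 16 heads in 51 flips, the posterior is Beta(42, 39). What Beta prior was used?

Under Beta–binomial conjugacy the posterior parameters are (α+s, β+f).
Subtract the data counts: 42−16=26, 39−35=4.

Beta(26, 4)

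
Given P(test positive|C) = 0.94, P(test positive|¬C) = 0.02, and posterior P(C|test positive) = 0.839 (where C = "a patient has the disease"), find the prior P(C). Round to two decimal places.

Bayes' rule in odds form gives O(C|E) = O(C)·[P(E|C)/P(E|¬C)], hence O(C) = O(C|E)/LR.
Posterior odds = 0.839/(1−0.839) = 5.2112. LR = 0.94/0.02 = 47.0000.
Prior odds = 5.2112/47.0000 = 0.1109, so P(C) = 0.1109/(1+0.1109) ≈ 0.10.

P(C) = 0.10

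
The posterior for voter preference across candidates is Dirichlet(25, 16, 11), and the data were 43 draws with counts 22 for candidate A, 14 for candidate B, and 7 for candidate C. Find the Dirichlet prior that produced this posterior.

Dirichlet(3, 2, 4)

For a Dirichlet(α) prior with multinomial counts c, the posterior is Dirichlet(α + c) componentwise.
Subtract each count from the matching posterior parameter: 25−22=3, 16−14=2, 11−7=4.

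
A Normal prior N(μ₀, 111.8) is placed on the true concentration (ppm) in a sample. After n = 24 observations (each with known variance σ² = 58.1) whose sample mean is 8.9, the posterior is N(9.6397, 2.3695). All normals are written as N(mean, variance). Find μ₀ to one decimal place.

The posterior mean is a precision-weighted average: μ_n = (τ₀μ₀ + τ_data·x̄)/(τ₀+τ_data), with τ₀=1/σ₀² and τ_data=n/σ².
Here τ₀ = 1/111.8 = 0.008945 and τ_data = 24/58.1 = 0.413081, so τ_n = 0.422026.
Rearranging for μ₀: μ₀ = (μ_n·τ_n − τ_data·x̄)/τ₀ = (9.6397·0.422026 − 0.413081·8.9) / 0.008945 = 0.391783/0.008945 ≈ 43.8.

μ₀ = 43.8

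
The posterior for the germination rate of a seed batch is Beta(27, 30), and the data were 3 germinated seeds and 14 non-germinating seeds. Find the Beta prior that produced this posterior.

Beta(24, 16)

Under Beta–binomial conjugacy the posterior parameters are (a+s, b+f).
Subtract the data counts: 27−3=24, 30−14=16.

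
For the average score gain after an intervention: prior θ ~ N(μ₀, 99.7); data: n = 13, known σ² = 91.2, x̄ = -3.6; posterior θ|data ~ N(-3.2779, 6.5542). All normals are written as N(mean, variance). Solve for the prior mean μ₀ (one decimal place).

The posterior mean is a precision-weighted average: μ_n = (τ₀μ₀ + τ_data·x̄)/(τ₀+τ_data), with τ₀=1/σ₀² and τ_data=n/σ².
Here τ₀ = 1/99.7 = 0.010030 and τ_data = 13/91.2 = 0.142544, so τ_n = 0.152574.
Rearranging for μ₀: μ₀ = (μ_n·τ_n − τ_data·x̄)/τ₀ = (-3.2779·0.152574 − 0.142544·-3.6) / 0.010030 = 0.013036/0.010030 ≈ 1.3.

μ₀ = 1.3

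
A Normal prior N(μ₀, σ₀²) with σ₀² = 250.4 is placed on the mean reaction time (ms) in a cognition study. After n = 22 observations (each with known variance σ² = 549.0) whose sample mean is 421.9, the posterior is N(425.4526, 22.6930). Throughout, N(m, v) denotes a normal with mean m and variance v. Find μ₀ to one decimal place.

μ₀ = 461.1

The posterior mean is a precision-weighted average: μ_n = (τ₀μ₀ + τ_data·x̄)/(τ₀+τ_data), with τ₀=1/σ₀² and τ_data=n/σ².
Here τ₀ = 1/250.4 = 0.003994 and τ_data = 22/549.0 = 0.040073, so τ_n = 0.044067.
Rearranging for μ₀: μ₀ = (μ_n·τ_n − τ_data·x̄)/τ₀ = (425.4526·0.044067 − 0.040073·421.9) / 0.003994 = 1.841621/0.003994 ≈ 461.1.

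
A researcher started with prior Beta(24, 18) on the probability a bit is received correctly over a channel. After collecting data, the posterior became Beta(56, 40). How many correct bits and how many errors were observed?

32 correct bits and 22 errors

Under Beta–binomial conjugacy the posterior parameters are (a+s, b+f).
Match parameters: s=56−24=32, f=40−18=22.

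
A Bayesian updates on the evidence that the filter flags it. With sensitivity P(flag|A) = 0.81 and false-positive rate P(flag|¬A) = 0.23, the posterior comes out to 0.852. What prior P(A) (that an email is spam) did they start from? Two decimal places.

P(A) = 0.62

Bayes' rule in odds form gives O(A|E) = O(A)·[P(E|A)/P(E|¬A)], hence O(A) = O(A|E)/LR.
Posterior odds = 0.852/(1−0.852) = 5.7568. LR = 0.81/0.23 = 3.5217.
Prior odds = 5.7568/3.5217 = 1.6347, so P(A) = 1.6347/(1+1.6347) ≈ 0.62.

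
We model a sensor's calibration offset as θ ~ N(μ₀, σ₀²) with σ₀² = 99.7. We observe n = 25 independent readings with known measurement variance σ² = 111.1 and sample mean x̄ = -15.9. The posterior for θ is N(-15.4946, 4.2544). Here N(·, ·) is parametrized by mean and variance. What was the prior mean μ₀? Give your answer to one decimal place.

With known observation variance, the Normal–Normal posterior has precision τ_n = τ₀ + n/σ² and mean μ_n = (τ₀μ₀ + (n/σ²)x̄)/τ_n.
Here τ₀ = 1/99.7 = 0.010030 and τ_data = 25/111.1 = 0.225023, so τ_n = 0.235053.
Rearranging for μ₀: μ₀ = (μ_n·τ_n − τ_data·x̄)/τ₀ = (-15.4946·0.235053 − 0.225023·-15.9) / 0.010030 = -0.064187/0.010030 ≈ -6.4.

μ₀ = -6.4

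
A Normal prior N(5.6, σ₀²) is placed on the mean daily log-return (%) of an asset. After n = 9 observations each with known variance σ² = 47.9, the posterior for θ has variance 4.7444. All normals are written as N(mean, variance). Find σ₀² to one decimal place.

For the Normal–Normal model with known σ², precisions add: τ_n = τ₀ + n/σ².
So 1/σ₀² = 1/4.7444 − 9/47.9 = 0.210775 − 0.187891 = 0.022884.
Hence σ₀² = 1/0.022884 ≈ 43.7.

σ₀² = 43.7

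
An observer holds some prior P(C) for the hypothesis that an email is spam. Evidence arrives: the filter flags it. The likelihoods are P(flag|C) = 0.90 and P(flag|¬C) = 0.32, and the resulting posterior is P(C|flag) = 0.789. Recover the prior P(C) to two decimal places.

P(C) = 0.57

In odds form, posterior odds = prior odds × likelihood ratio, so prior odds = posterior odds ÷ LR.
Posterior odds = 0.789/(1−0.789) = 3.7393. LR = 0.90/0.32 = 2.8125.
Prior odds = 3.7393/2.8125 = 1.3295, so P(C) = 1.3295/(1+1.3295) ≈ 0.57.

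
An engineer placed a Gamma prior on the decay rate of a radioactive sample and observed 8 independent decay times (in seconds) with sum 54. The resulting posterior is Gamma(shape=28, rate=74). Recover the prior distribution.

Gamma–exponential conjugacy: posterior shape = α + n, posterior rate = β + Σtᵢ.
So α = 28 − 8 = 20 and β = 74 − 54 = 20.

Gamma(shape=20, rate=20)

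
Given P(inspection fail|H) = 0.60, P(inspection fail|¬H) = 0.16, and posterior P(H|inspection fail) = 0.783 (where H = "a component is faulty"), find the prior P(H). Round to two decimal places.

Bayes' rule in odds form gives O(H|E) = O(H)·[P(E|H)/P(E|¬H)], hence O(H) = O(H|E)/LR.
Posterior odds = 0.783/(1−0.783) = 3.6083. LR = 0.60/0.16 = 3.7500.
Prior odds = 3.6083/3.7500 = 0.9622, so P(H) = 0.9622/(1+0.9622) ≈ 0.49.

P(H) = 0.49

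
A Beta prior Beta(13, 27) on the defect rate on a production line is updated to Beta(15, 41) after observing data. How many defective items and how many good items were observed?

2 defective items and 14 good items

Under Beta–binomial conjugacy the posterior parameters are (α+s, β+f).
So s = 15 − 13 = 2 and f = 41 − 27 = 14.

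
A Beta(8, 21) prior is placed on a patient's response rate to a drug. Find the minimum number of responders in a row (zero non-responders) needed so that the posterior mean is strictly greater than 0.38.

After k responders and 0 non-responders the posterior is Beta(8+k, 21), with mean (8+k)/(8+21+k).
Set (8+k)/(29+k) > 0.38 and solve: k > (0.38·29 − 8)/(1 − 0.38) = 4.871.
The smallest integer exceeding 4.871 is 5.

k = 5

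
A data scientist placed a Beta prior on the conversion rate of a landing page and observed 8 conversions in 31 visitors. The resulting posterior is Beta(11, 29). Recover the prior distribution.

Beta is conjugate to the binomial likelihood: posterior = Beta(a+s, b+f).
So a = 11 − 8 = 3 and b = 29 − 23 = 6.

Beta(3, 6)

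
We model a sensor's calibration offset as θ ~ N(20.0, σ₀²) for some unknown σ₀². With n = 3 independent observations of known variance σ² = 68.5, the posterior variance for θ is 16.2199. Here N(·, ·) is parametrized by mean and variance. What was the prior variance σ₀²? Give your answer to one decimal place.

σ₀² = 56.0

Posterior precision equals prior precision plus data precision: 1/σ_n² = 1/σ₀² + n/σ².
So 1/σ₀² = 1/16.2199 − 3/68.5 = 0.061653 − 0.043796 = 0.017857.
Hence σ₀² = 1/0.017857 ≈ 56.0.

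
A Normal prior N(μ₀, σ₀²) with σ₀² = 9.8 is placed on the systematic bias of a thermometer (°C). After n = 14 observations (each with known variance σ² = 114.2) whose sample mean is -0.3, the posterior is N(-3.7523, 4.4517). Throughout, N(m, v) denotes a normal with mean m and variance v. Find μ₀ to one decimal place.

With known observation variance, the Normal–Normal posterior has precision τ_n = τ₀ + n/σ² and mean μ_n = (τ₀μ₀ + (n/σ²)x̄)/τ_n.
Here τ₀ = 1/9.8 = 0.102041 and τ_data = 14/114.2 = 0.122592, so τ_n = 0.224633.
Rearranging for μ₀: μ₀ = (μ_n·τ_n − τ_data·x̄)/τ₀ = (-3.7523·0.224633 − 0.122592·-0.3) / 0.102041 = -0.806113/0.102041 ≈ -7.9.

μ₀ = -7.9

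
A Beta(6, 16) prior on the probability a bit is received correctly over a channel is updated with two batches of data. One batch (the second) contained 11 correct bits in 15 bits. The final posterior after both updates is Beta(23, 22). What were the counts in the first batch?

Because Beta–binomial updating is additive in the counts, the combined data contributed (α_post−α_prior, β_post−β_prior) successes and failures.
Total across both batches: 23−6=17 correct bits, 22−16=6 errors.
Subtract the second batch: 17−11=6 correct bits and 6−4=2 errors.

6 correct bits and 2 errors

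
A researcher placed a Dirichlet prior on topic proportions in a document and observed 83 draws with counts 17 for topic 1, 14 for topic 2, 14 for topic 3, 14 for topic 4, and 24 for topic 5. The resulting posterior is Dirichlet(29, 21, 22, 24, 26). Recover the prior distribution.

For a Dirichlet(α) prior with multinomial counts c, the posterior is Dirichlet(α + c) componentwise.
Subtract each count from the matching posterior parameter: 29−17=12, 21−14=7, 22−14=8, 24−14=10, 26−24=2.

Dirichlet(12, 7, 8, 10, 2)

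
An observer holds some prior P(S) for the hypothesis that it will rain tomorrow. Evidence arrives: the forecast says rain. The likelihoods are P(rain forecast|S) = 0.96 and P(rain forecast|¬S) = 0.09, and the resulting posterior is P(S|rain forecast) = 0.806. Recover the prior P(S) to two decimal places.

P(S) = 0.28

In odds form, posterior odds = prior odds × likelihood ratio, so prior odds = posterior odds ÷ LR.
Posterior odds = 0.806/(1−0.806) = 4.1546. LR = 0.96/0.09 = 10.6667.
Prior odds = 4.1546/10.6667 = 0.3895, so P(S) = 0.3895/(1+0.3895) ≈ 0.28.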